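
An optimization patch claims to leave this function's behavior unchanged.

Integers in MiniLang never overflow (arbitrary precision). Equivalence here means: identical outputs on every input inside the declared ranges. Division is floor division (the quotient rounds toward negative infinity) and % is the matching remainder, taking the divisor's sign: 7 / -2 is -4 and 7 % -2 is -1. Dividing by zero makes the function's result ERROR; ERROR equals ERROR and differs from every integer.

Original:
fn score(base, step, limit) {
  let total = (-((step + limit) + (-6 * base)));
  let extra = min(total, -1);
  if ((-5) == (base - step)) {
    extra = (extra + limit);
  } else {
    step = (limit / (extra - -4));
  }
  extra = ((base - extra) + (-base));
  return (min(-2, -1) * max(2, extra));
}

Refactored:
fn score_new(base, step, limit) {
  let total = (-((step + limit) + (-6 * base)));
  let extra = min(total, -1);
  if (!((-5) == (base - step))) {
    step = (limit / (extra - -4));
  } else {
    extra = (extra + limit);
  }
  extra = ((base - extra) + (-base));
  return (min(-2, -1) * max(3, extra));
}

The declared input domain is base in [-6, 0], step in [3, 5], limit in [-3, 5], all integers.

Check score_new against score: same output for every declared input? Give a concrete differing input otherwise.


base=0, step=3, limit=-3 yields -4 from score but -6 from score_new.
verdict: not equivalent; witness: base=0, step=3, limit=-3


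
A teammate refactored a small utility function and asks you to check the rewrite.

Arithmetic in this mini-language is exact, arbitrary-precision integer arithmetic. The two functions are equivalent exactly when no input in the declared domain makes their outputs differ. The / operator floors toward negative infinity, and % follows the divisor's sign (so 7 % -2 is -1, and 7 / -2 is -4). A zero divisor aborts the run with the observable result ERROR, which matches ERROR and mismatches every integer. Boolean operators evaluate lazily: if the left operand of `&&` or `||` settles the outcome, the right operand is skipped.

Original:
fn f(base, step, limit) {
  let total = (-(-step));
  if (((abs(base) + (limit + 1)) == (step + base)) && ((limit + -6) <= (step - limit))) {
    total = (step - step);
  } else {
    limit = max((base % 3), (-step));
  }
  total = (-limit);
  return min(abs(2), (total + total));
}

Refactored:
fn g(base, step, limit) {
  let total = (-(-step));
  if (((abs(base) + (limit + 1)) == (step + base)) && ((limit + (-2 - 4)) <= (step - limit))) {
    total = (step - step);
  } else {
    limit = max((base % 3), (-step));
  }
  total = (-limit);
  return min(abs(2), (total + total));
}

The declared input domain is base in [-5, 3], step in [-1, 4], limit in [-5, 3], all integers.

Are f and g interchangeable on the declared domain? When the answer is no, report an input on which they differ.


Differences: arithmetic usage differs, plus constant usage differs — yet all 486 inputs agree.
verdict: equivalent


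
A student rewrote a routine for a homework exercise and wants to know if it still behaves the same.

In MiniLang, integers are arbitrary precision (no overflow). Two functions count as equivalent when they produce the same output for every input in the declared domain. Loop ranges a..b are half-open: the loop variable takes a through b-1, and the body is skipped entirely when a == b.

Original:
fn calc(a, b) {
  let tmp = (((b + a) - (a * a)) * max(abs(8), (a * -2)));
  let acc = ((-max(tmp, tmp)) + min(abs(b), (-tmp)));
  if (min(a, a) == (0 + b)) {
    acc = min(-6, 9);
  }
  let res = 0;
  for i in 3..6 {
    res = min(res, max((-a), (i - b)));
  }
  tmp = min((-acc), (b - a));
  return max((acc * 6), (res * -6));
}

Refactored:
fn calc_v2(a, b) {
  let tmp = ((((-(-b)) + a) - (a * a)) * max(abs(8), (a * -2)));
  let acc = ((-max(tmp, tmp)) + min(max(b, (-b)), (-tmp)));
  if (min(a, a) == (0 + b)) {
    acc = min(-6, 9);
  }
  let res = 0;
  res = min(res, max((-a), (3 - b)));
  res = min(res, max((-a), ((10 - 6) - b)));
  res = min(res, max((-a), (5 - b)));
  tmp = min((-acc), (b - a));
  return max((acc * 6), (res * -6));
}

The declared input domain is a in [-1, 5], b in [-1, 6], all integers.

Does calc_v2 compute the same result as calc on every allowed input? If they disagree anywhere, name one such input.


Comparing the listings, the differences include: min/max/abs usage differs; constant usage differs; loop structure differs; statement counts differ; local variable names differ; arithmetic usage differs.
Tracing a=4, b=6: calc: tmp := -48 | acc := 54 | (min(a, a) == (0 + b)): false | res := 0 | iter i=3: | res := -3 | iter i=4: | res := -3 | iter i=5: | res := -3 | tmp := -54 | result 324 | calc_v2: tmp := -48 | acc := 54 | (min(a, a) == (0 + b)): false | res := 0 | res := -3 | res := -3 | res := -3 | tmp := -54 | result 324 — matching result 324.
Across all 56 domain points the two functions coincide.
verdict: equivalent


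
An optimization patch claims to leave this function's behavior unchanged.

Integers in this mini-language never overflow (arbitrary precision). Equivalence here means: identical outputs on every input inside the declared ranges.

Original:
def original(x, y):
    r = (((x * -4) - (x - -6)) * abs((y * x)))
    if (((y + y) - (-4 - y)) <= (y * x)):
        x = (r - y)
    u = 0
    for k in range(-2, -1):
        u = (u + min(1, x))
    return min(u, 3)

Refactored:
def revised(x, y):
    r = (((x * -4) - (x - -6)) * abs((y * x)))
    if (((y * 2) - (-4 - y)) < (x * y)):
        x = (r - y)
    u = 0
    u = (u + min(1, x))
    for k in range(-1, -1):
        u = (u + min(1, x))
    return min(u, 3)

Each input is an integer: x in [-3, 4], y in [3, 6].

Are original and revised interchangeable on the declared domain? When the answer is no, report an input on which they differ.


Take x=4, y=4.
original: r = -416; (((y + y) - (-4 - y)) <= (y * x)) -> true; x = -420; u = 0; [k=-2]; u = -420; return -420
revised: r = -416; (((y * 2) - (-4 - y)) < (x * y)) -> false; u = 0; u = 1; the k loop: no iterations; return 1
-420 against 1: the behavior changed.
verdict: not equivalent; witness: x=4, y=4


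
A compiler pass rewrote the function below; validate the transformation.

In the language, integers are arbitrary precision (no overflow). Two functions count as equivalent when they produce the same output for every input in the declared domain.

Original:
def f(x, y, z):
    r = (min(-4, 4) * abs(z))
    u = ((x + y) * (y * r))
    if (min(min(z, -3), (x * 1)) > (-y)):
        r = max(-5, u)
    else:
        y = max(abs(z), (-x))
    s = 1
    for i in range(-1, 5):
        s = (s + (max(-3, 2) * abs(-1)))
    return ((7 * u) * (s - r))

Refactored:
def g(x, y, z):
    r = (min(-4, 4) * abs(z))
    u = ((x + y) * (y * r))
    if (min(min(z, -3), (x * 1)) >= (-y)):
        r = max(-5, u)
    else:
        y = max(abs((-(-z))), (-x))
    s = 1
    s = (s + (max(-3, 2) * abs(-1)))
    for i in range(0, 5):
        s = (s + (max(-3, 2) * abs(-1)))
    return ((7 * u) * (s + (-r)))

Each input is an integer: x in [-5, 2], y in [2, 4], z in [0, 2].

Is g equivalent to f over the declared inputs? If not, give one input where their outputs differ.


There is a counterexample at x=-2, y=3, z=1: -1428 on one side, -1512 on the other.
f: r becomes -4; next u becomes -12; next (min(min(z, -3), (x * 1)) > (-y)) evaluates to false; next y becomes 2; next s becomes 1; next at i=-1:; next s becomes 3; next at i=0:; next s becomes 5; next at i=1:; next s becomes 7; next at i=2:; next s becomes 9; next at i=3:; next s becomes 11; next at i=4:; next s becomes 13; next final value -1428
g: r becomes -4; next u becomes -12; next (min(min(z, -3), (x * 1)) >= (-y)) evaluates to true; next r becomes -5; next s becomes 1; next s becomes 3; next at i=0:; next s becomes 5; next at i=1:; next s becomes 7; next at i=2:; next s becomes 9; next at i=3:; next s becomes 11; next at i=4:; next s becomes 13; next final value -1512
verdict: not equivalent; witness: x=-2, y=3, z=1


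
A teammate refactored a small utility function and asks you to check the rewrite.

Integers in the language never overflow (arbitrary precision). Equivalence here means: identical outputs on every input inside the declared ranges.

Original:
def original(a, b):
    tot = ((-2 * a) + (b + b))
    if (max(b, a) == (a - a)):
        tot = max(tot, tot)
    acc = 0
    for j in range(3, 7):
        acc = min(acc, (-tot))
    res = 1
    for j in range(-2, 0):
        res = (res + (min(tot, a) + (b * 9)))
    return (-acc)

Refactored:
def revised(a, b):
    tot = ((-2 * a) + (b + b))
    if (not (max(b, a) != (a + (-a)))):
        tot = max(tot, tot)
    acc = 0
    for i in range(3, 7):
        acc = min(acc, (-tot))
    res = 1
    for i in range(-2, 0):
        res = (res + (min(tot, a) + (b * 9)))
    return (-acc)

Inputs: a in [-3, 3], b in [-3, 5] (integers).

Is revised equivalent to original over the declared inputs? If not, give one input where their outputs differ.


The two are interchangeable: arithmetic usage differs; also boolean connective usage differs; also comparison usage differs; also local variable names differ, and every declared input agrees.
Spot check at a=2, b=1 — original: tot = -2; (max(b, a) == (a - a)) -> false; acc = 0; [j=3]; acc = 0; [j=4]; acc = 0; [j=5]; acc = 0; [j=6]; acc = 0; res = 1; [j=-2]; res = 8; [j=-1]; res = 15; return 0. revised: tot = -2; (not (max(b, a) != (a + (-a)))) -> false; acc = 0; [i=3]; acc = 0; [i=4]; acc = 0; [i=5]; acc = 0; [i=6]; acc = 0; res = 1; [i=-2]; res = 8; [i=-1]; res = 15; return 0. Both give 0.
An exhaustive pass over the 63 declared inputs shows identical outputs.
verdict: equivalent


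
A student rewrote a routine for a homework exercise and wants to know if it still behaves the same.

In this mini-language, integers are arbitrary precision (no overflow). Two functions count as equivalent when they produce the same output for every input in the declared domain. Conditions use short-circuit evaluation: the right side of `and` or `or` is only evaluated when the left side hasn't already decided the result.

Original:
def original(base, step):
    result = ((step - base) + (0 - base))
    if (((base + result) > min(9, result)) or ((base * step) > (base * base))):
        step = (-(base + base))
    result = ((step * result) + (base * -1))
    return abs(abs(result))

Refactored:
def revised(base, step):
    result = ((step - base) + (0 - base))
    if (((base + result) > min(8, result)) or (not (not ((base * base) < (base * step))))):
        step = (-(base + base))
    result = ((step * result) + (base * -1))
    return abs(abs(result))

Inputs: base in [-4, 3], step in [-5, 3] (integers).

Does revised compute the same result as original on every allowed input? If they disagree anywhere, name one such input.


The one real change (`9` became `8`) has no effect anywhere in the declared ranges; all 72 inputs agree.
verdict: equivalent


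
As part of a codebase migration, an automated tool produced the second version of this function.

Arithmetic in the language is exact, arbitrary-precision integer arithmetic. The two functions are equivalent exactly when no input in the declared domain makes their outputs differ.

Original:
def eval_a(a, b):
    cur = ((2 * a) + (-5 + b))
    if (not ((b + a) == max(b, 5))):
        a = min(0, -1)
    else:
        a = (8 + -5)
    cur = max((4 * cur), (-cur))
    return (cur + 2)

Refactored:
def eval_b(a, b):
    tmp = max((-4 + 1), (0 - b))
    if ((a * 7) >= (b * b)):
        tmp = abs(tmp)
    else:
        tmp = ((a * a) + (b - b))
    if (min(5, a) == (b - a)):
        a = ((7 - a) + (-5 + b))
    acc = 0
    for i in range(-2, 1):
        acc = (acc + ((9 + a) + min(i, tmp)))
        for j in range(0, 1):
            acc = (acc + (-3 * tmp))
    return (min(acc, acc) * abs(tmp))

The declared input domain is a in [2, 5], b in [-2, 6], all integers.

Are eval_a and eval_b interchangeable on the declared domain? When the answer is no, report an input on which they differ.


Consider the input a=2, b=-2.
eval_a: cur becomes -3; next (not ((b + a) == max(b, 5))) evaluates to true; next a becomes -1; next cur becomes 3; next final value 5
eval_b: tmp becomes 2; next ((a * 7) >= (b * b)) evaluates to true; next tmp becomes 2; next (min(5, a) == (b - a)) evaluates to false; next acc becomes 0; next at i=-2:; next acc becomes 9; next at j=0:; next acc becomes 3; next at i=-1:; next acc becomes 13; next at j=0:; next acc becomes 7; next at i=0:; next acc becomes 18; next at j=0:; next acc becomes 12; next final value 24
5 against 24: the behavior changed.
verdict: not equivalent; witness: a=2, b=-2


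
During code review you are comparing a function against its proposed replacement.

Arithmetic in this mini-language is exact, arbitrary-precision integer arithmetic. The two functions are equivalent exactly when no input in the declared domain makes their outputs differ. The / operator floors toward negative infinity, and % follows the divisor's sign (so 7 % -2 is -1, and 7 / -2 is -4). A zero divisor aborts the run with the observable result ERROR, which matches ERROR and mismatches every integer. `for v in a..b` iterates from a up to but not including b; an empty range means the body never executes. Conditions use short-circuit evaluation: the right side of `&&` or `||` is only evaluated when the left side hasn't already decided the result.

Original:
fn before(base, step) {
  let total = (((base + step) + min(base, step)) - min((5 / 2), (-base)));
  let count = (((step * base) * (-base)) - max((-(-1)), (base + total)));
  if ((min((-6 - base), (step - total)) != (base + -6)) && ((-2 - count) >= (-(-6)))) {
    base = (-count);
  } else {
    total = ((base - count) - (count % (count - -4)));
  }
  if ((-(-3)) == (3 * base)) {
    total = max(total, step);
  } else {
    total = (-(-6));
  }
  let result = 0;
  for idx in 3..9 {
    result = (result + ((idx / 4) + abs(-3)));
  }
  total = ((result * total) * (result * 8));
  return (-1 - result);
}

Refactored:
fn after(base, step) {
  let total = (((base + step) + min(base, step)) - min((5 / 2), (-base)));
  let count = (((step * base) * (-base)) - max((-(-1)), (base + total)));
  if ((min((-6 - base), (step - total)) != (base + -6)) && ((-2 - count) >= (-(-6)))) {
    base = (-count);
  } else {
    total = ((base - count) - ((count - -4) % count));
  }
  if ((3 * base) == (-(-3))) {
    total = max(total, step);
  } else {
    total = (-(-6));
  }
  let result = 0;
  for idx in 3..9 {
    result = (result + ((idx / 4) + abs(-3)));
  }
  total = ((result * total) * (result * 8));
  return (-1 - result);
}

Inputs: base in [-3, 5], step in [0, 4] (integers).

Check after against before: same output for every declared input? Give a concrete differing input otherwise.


The rewrite breaks on base=-1, step=3, where the results are ERROR and -25.
before: total=0, then count=-4, then ((min((-6 - base), (step - total)) != (base + -6)) && ((-2 - count) >= (-(-6)))) is false, then a zero divisor aborts: ERROR
after: total=0, then count=-4, then ((min((-6 - base), (step - total)) != (base + -6)) && ((-2 - count) >= (-(-6)))) is false, then total=3, then ((3 * base) == (-(-3))) is false, then total=6, then result=0, then (idx=3), then result=3, then (idx=4), then result=7, then (idx=5), then result=11, then (idx=6), then result=15, then (idx=7), then result=19, then (idx=8), then result=24, then total=27648, then returns -25
verdict: not equivalent; witness: base=-1, step=3


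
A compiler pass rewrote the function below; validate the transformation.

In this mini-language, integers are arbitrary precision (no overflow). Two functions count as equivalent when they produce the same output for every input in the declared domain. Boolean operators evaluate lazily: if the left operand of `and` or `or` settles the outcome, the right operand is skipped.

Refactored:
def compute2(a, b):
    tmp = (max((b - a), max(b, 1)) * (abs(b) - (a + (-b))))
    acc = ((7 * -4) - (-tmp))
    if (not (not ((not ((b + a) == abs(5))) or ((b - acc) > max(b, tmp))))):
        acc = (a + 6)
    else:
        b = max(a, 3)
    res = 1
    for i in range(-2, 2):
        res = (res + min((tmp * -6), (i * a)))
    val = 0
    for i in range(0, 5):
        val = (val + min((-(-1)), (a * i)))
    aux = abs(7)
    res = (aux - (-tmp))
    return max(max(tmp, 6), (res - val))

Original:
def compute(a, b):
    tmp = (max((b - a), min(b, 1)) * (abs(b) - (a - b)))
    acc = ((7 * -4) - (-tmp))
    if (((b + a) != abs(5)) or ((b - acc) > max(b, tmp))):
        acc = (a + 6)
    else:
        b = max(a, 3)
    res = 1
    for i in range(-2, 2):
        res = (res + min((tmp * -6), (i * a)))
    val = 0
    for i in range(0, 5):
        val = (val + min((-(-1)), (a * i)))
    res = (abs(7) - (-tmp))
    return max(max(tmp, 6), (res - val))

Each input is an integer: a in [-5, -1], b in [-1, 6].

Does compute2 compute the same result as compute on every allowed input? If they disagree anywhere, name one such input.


Run the pair on a=-1, b=-1.
compute: tmp := 0 | acc := -28 | (((b + a) != abs(5)) or ((b - acc) > max(b, tmp))): true | acc := 5 | res := 1 | iter i=-2: | res := 1 | iter i=-1: | res := 1 | iter i=0: | res := 1 | iter i=1: | res := 0 | val := 0 | iter i=0: | val := 0 | iter i=1: | val := -1 | iter i=2: | val := -3 | iter i=3: | val := -6 | iter i=4: | val := -10 | res := 7 | result 17
compute2: tmp := 1 | acc := -27 | (not (not ((not ((b + a) == abs(5))) or ((b - acc) > max(b, tmp))))): true | acc := 5 | res := 1 | iter i=-2: | res := -5 | iter i=-1: | res := -11 | iter i=0: | res := -17 | iter i=1: | res := -23 | val := 0 | iter i=0: | val := 0 | iter i=1: | val := -1 | iter i=2: | val := -3 | iter i=3: | val := -6 | iter i=4: | val := -10 | aux := 7 | res := 8 | result 18
17 and 18 differ, so these are not the same function on this domain.
verdict: not equivalent; witness: a=-1, b=-1


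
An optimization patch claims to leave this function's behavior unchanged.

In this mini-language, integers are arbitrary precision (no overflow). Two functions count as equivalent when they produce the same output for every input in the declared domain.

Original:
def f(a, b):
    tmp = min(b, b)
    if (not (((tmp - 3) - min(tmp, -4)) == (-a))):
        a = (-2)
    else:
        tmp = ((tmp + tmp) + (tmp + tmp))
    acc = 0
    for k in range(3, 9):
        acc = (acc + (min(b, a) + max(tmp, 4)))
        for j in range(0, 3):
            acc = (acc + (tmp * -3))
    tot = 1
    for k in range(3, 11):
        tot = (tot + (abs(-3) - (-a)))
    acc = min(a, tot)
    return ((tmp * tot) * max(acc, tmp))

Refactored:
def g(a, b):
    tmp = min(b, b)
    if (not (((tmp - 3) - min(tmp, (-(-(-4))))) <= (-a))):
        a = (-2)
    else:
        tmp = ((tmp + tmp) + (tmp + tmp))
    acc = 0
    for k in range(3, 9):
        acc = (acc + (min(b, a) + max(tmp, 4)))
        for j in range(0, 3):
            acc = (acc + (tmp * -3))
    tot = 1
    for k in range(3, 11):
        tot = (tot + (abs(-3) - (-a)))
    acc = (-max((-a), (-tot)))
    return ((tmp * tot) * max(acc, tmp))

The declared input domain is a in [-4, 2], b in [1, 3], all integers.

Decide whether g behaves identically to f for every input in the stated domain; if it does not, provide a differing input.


The rewrite breaks on a=-4, b=1, where the results are 9 and -112.
f: tmp = 1; (not (((tmp - 3) - min(tmp, -4)) == (-a))) -> true; a = -2; acc = 0; [k=3]; acc = 2; [j=0]; acc = -1; [j=1]; acc = -4; [j=2]; acc = -7; [k=4]; acc = -5; [j=0]; acc = -8; [j=1]; acc = -11; [j=2]; acc = -14; [k=5]; acc = -12; [j=0]; acc = -15; [j=1]; acc = -18; [j=2]; acc = -21; [k=6]; acc = -19; [j=0]; acc = -22; [j=1]; acc = -25; [j=2]; acc = -28; [k=7]; acc = -26; [j=0]; acc = -29; [j=1]; acc = -32; [j=2]; acc = -35; [k=8]; acc = -33; [j=0]; acc = -36; [j=1]; acc = -39; [j=2]; acc = -42; tot = 1; [k=3]; tot = 2; [k=4]; tot = 3; [k=5]; tot = 4; [k=6]; tot = 5; [k=7]; tot = 6; [k=8]; tot = 7; [k=9]; tot = 8; [k=10]; tot = 9; acc = -2; return 9
g: tmp = 1; (not (((tmp - 3) - min(tmp, (-(-(-4))))) <= (-a))) -> false; tmp = 4; acc = 0; [k=3]; acc = 0; [j=0]; acc = -12; [j=1]; acc = -24; [j=2]; acc = -36; [k=4]; acc = -36; [j=0]; acc = -48; [j=1]; acc = -60; [j=2]; acc = -72; [k=5]; acc = -72; [j=0]; acc = -84; [j=1]; acc = -96; [j=2]; acc = -108; [k=6]; acc = -108; [j=0]; acc = -120; [j=1]; acc = -132; [j=2]; acc = -144; [k=7]; acc = -144; [j=0]; acc = -156; [j=1]; acc = -168; [j=2]; acc = -180; [k=8]; acc = -180; [j=0]; acc = -192; [j=1]; acc = -204; [j=2]; acc = -216; tot = 1; [k=3]; tot = 0; [k=4]; tot = -1; [k=5]; tot = -2; [k=6]; tot = -3; [k=7]; tot = -4; [k=8]; tot = -5; [k=9]; tot = -6; [k=10]; tot = -7; acc = -7; return -112
verdict: not equivalent; witness: a=-4, b=1


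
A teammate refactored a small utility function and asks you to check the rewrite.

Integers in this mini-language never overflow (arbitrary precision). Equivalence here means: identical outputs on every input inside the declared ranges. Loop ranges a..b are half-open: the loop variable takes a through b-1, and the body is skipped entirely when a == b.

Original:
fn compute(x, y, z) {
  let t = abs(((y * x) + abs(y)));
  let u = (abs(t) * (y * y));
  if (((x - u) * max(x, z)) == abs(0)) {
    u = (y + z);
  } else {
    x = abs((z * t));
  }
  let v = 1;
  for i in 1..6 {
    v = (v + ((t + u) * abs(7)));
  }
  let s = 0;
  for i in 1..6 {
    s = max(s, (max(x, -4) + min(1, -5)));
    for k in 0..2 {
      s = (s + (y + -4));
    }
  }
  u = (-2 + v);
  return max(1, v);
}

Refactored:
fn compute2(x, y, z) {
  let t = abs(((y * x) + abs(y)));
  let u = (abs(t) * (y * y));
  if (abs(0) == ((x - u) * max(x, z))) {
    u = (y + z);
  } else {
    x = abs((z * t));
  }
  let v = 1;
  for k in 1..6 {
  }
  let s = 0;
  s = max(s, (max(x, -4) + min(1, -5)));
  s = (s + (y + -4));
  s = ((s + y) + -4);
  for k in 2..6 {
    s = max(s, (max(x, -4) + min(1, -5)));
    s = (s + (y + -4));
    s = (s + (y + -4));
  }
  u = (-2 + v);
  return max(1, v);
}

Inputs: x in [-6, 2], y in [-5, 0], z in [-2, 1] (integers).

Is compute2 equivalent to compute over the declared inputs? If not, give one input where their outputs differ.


Not equivalent: x=-6, y=-5, z=-2 separates them (31851 vs 1).
compute: t=35, then u=875, then (((x - u) * max(x, z)) == abs(0)) is false, then x=70, then v=1, then (i=1), then v=6371, then (i=2), then v=12741, then (i=3), then v=19111, then (i=4), then v=25481, then (i=5), then v=31851, then s=0, then (i=1), then s=65, then (k=0), then s=56, then (k=1), then s=47, then (i=2), then s=65, then (k=0), then s=56, then (k=1), then s=47, then (i=3), then s=65, then (k=0), then s=56, then (k=1), then s=47, then (i=4), then s=65, then (k=0), then s=56, then (k=1), then s=47, then (i=5), then s=65, then (k=0), then s=56, then (k=1), then s=47, then u=31849, then returns 31851
compute2: t=35, then u=875, then (abs(0) == ((x - u) * max(x, z))) is false, then x=70, then v=1, then (k=1), then (k=2), then (k=3), then (k=4), then (k=5), then s=0, then s=65, then s=56, then s=47, then (k=2), then s=65, then s=56, then s=47, then (k=3), then s=65, then s=56, then s=47, then (k=4), then s=65, then s=56, then s=47, then (k=5), then s=65, then s=56, then s=47, then u=-1, then returns 1
verdict: not equivalent; witness: x=-6, y=-5, z=-2


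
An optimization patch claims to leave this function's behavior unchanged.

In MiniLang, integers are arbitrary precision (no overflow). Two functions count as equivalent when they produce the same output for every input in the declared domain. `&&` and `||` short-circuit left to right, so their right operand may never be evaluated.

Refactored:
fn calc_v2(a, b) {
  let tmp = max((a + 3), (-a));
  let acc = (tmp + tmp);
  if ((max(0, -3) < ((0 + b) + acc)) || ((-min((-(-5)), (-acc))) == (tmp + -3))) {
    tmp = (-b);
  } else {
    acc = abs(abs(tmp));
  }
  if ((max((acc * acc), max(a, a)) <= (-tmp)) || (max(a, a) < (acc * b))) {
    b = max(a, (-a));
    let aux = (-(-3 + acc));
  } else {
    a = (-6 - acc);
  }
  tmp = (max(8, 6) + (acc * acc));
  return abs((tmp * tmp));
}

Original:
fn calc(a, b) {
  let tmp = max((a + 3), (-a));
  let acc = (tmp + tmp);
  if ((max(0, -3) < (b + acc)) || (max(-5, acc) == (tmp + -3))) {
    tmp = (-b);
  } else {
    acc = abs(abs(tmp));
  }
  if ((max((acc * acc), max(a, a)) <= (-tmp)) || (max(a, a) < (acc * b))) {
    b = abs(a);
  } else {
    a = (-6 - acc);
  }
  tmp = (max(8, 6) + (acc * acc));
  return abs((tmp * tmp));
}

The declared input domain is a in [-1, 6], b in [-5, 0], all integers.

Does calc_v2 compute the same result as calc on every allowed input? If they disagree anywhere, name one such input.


This is a faithful refactor — constant usage differs; and local variable names differ; and min/max/abs usage differs; and statement counts differ; and arithmetic usage differs, but the computed results match everywhere.
One worked example (a=-1, b=-1) — calc: tmp=2, then acc=4, then ((max(0, -3) < (b + acc)) || (max(-5, acc) == (tmp + -3))) is true, then tmp=1, then ((max((acc * acc), max(a, a)) <= (-tmp)) || (max(a, a) < (acc * b))) is false, then a=-10, then tmp=24, then returns 576; calc_v2: tmp=2, then acc=4, then ((max(0, -3) < ((0 + b) + acc)) || ((-min((-(-5)), (-acc))) == (tmp + -3))) is true, then tmp=1, then ((max((acc * acc), max(a, a)) <= (-tmp)) || (max(a, a) < (acc * b))) is false, then a=-10, then tmp=24, then returns 576; agreement on 576.
Checked all 48 inputs in the declared domain: the outputs agree on every one.
verdict: equivalent


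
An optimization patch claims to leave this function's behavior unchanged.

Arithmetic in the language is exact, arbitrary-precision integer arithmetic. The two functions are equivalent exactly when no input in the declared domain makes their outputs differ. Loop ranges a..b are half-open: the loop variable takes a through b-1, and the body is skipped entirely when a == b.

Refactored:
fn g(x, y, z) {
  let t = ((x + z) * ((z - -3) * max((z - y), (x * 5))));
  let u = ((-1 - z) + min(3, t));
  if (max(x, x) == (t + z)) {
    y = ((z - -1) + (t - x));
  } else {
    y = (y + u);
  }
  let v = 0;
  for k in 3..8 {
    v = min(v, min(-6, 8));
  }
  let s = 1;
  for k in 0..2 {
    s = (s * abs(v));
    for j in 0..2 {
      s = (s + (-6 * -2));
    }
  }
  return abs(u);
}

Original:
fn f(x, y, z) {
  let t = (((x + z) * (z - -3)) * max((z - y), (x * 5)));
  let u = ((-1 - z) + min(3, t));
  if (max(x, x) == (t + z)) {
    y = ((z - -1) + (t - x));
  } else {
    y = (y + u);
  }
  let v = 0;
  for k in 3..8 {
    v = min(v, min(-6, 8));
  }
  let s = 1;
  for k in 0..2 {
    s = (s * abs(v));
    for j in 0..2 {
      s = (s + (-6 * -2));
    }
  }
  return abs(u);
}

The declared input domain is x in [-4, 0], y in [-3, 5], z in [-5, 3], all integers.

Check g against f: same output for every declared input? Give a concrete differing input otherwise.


Changes here: same computation, different form; the full 405-point sweep finds no disagreement.
verdict: equivalent


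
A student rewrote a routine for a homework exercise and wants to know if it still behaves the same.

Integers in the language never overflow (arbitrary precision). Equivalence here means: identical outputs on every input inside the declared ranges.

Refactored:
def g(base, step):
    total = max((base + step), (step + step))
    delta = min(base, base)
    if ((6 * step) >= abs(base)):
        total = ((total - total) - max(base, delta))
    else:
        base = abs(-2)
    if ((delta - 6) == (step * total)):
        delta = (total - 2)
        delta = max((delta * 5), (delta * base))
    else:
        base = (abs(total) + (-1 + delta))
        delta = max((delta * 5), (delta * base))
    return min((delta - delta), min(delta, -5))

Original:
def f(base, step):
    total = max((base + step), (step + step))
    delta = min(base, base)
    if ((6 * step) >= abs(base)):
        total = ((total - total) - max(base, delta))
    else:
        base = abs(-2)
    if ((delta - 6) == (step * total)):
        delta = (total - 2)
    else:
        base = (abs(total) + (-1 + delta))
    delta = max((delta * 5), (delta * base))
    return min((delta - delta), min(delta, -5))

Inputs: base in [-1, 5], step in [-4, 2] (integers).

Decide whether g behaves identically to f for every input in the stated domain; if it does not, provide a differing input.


Behavior is preserved: although arithmetic usage differs, min/max/abs usage differs, constant usage differs, statement counts differ, the outputs never diverge.
As a probe, take base=1, step=-3: f runs total := -2 | delta := 1 | ((6 * step) >= abs(base)): false | base := 2 | ((delta - 6) == (step * total)): false | base := 2 | delta := 5 | result -5; g runs total := -2 | delta := 1 | ((6 * step) >= abs(base)): false | base := 2 | ((delta - 6) == (step * total)): false | base := 2 | delta := 5 | result -5; both end at -5.
An exhaustive pass over the 49 declared inputs shows identical outputs.
verdict: equivalent


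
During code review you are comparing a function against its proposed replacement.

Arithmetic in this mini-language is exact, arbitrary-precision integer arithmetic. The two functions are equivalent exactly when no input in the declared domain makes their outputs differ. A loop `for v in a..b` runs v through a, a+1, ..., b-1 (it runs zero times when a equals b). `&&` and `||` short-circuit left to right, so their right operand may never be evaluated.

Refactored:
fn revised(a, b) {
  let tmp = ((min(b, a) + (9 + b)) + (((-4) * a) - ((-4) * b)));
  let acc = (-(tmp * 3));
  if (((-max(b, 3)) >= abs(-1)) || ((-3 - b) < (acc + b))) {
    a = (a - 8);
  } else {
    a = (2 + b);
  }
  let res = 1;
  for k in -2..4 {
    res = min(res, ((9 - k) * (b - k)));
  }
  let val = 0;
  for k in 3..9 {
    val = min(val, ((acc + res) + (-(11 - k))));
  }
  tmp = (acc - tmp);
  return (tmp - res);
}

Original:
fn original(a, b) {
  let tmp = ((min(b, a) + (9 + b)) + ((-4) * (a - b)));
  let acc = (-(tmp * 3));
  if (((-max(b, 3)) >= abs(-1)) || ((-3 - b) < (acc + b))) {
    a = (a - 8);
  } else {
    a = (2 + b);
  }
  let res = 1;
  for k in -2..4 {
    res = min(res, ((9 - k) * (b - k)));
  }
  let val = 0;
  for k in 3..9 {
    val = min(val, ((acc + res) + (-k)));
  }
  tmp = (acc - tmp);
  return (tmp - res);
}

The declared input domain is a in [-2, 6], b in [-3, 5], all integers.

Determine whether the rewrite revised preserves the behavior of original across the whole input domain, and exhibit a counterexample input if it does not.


Side by side, the visible changes include: arithmetic usage differs; also constant usage differs.
Spot check at a=6, b=-2 — original: tmp=-27, then acc=81, then (((-max(b, 3)) >= abs(-1)) || ((-3 - b) < (acc + b))) is true, then a=-2, then res=1, then (k=-2), then res=0, then (k=-1), then res=-10, then (k=0), then res=-18, then (k=1), then res=-24, then (k=2), then res=-28, then (k=3), then res=-30, then val=0, then (k=3), then val=0, then (k=4), then val=0, then (k=5), then val=0, then (k=6), then val=0, then (k=7), then val=0, then (k=8), then val=0, then tmp=108, then returns 138. revised: tmp=-27, then acc=81, then (((-max(b, 3)) >= abs(-1)) || ((-3 - b) < (acc + b))) is true, then a=-2, then res=1, then (k=-2), then res=0, then (k=-1), then res=-10, then (k=0), then res=-18, then (k=1), then res=-24, then (k=2), then res=-28, then (k=3), then res=-30, then val=0, then (k=3), then val=0, then (k=4), then val=0, then (k=5), then val=0, then (k=6), then val=0, then (k=7), then val=0, then (k=8), then val=0, then tmp=108, then returns 138. Both give 138.
Across all 81 domain points the two functions coincide.
verdict: equivalent


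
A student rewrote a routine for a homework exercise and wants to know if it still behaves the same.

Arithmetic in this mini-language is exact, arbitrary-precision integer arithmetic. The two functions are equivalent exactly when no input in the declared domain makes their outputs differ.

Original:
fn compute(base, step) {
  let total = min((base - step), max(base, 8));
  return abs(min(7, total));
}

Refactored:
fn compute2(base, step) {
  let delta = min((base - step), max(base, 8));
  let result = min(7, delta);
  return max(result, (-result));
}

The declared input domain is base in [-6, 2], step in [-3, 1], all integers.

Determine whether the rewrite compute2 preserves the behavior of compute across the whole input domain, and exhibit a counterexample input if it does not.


Changes here: min/max/abs usage differs; statement counts differ; local variable names differ; the full 45-point sweep finds no disagreement.
verdict: equivalent


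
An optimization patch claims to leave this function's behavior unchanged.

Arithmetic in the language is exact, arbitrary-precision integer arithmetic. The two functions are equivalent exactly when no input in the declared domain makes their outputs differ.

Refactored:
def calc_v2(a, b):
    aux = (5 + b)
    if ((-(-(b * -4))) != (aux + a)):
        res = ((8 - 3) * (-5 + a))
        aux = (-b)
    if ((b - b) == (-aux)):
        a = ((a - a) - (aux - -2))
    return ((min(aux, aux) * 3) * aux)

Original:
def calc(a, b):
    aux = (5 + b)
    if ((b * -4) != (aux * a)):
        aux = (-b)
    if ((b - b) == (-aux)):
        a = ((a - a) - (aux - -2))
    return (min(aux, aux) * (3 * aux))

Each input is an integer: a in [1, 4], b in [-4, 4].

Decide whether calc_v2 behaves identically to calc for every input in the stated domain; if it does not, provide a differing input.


At a=1, b=-1: calc gives 48, calc_v2 gives 3.
verdict: not equivalent; witness: a=1, b=-1


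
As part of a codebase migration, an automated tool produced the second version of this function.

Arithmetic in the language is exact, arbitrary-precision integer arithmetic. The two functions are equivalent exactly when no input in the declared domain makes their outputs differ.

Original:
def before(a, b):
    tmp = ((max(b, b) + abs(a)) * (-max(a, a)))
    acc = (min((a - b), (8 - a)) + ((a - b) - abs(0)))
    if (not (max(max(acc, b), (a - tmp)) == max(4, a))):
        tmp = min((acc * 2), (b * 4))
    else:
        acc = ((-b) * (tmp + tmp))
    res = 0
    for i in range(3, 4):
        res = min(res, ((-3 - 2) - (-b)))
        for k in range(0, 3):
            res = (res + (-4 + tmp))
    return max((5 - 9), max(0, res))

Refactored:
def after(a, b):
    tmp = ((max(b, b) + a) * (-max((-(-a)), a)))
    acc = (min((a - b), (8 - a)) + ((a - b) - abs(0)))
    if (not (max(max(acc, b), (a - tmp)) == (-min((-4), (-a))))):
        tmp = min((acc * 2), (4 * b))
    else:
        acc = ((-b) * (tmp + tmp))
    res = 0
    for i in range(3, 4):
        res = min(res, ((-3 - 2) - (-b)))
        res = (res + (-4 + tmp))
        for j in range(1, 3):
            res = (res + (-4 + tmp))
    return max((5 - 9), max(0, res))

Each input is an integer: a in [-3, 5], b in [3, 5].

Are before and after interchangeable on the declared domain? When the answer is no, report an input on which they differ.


Try a=-3, b=4.
before: tmp := 21 | acc := -14 | (not (max(max(acc, b), (a - tmp)) == max(4, a))): false | acc := -168 | res := 0 | iter i=3: | res := -1 | iter k=0: | res := 16 | iter k=1: | res := 33 | iter k=2: | res := 50 | result 50
after: tmp := 3 | acc := -14 | (not (max(max(acc, b), (a - tmp)) == (-min((-4), (-a))))): false | acc := -24 | res := 0 | iter i=3: | res := -1 | res := -2 | iter j=1: | res := -3 | iter j=2: | res := -4 | result 0
50 against 0: the behavior changed.
verdict: not equivalent; witness: a=-3, b=4


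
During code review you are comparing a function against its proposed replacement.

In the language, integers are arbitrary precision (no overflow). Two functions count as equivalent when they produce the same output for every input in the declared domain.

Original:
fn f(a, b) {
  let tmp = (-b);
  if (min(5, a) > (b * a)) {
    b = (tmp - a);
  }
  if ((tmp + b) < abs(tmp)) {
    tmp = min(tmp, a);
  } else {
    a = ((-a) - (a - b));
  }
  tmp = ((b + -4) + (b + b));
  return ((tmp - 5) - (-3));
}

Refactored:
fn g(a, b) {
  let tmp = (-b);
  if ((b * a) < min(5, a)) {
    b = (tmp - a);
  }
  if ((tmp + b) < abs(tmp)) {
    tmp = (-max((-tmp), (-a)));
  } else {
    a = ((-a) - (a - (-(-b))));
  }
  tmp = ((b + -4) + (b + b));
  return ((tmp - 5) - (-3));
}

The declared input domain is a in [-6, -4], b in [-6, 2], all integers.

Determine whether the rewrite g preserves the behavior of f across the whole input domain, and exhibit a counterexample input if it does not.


This is a faithful refactor — min/max/abs usage differs; and comparison usage differs, but the computed results match everywhere.
Tracing a=-5, b=-1: f: tmp becomes 1; next (min(5, a) > (b * a)) evaluates to false; next ((tmp + b) < abs(tmp)) evaluates to true; next tmp becomes -5; next tmp becomes -7; next final value -9 | g: tmp becomes 1; next ((b * a) < min(5, a)) evaluates to false; next ((tmp + b) < abs(tmp)) evaluates to true; next tmp becomes -5; next tmp becomes -7; next final value -9 — matching result -9.
Every one of the 27 inputs gives matching results.
verdict: equivalent


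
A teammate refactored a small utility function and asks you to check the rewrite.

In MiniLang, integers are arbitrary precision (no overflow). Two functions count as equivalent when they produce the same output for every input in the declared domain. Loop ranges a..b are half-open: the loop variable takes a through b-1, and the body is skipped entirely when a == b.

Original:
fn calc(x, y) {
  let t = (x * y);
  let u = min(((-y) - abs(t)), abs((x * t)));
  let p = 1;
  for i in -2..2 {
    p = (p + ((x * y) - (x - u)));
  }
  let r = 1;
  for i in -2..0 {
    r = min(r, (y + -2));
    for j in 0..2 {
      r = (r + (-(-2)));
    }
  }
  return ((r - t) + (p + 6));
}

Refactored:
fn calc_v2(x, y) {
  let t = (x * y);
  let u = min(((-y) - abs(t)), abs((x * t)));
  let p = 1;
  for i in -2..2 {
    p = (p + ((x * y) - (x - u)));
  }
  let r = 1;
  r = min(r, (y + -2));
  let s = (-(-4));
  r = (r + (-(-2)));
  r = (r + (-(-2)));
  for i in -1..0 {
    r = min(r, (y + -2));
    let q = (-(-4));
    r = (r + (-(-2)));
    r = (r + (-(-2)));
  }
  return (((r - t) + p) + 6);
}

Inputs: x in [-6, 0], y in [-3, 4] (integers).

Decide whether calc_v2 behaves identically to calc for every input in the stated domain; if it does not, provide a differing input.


Reading the diff, among the changes: local variable names differ; also min/max/abs usage differs; also loop structure differs; also arithmetic usage differs; also statement counts differ; also constant usage differs.
Tracing x=-1, y=2: calc: t := -2 | u := -4 | p := 1 | iter i=-2: | p := -4 | iter i=-1: | p := -9 | iter i=0: | p := -14 | iter i=1: | p := -19 | r := 1 | iter i=-2: | r := 0 | iter j=0: | r := 2 | iter j=1: | r := 4 | iter i=-1: | r := 0 | iter j=0: | r := 2 | iter j=1: | r := 4 | result -7 | calc_v2: t := -2 | u := -4 | p := 1 | iter i=-2: | p := -4 | iter i=-1: | p := -9 | iter i=0: | p := -14 | iter i=1: | p := -19 | r := 1 | r := 0 | s := 4 | r := 2 | r := 4 | iter i=-1: | r := 0 | q := 4 | r := 2 | r := 4 | result -7 — matching result -7.
An exhaustive pass over the 56 declared inputs shows identical outputs.
verdict: equivalent


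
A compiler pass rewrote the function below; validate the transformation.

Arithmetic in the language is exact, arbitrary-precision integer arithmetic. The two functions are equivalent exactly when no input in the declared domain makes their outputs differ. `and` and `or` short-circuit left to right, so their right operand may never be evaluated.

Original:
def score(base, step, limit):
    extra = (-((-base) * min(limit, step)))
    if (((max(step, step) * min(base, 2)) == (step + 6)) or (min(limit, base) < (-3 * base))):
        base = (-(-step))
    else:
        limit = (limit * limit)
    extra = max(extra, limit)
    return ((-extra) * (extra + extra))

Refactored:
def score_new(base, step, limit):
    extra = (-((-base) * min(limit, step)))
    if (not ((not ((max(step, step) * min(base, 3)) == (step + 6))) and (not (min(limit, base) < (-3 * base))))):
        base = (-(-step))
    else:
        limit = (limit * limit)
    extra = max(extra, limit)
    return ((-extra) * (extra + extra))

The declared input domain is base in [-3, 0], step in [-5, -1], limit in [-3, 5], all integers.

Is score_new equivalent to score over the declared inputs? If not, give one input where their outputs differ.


The edit looks behavioral (`2` became `3`), but over these ranges it never changes the outcome; all 180 inputs agree.
verdict: equivalent
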